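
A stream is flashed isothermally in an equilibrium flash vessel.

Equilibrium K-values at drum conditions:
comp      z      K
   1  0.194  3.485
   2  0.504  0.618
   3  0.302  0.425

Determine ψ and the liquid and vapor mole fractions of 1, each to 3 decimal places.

Rachford–Rice: g(ψ) = Σ zᵢ(Kᵢ−1)/(1+ψ(Kᵢ−1)) = 0.
Feasibility: ΣzᵢKᵢ = 1.116, Σzᵢ/Kᵢ = 1.582 — both > 1, two phases present.
Newton iteration, ψ⁰ = 0.69:
  ψ = 0.690: g = -0.3717, g' = -0.573 → ψ = 0.041
  ψ = 0.041: g = 0.0643, g' = -1.168 → ψ = 0.096
  ψ = 0.096: g = 0.0057, g' = -0.972 → ψ = 0.102
Converged at ψ = 0.102.
Compositions from xᵢ = zᵢ/(1+ψ(Kᵢ−1)), yᵢ = Kᵢxᵢ:
  1: x = 0.155, y = 0.540
  2: x = 0.524, y = 0.324
  3: x = 0.321, y = 0.136

ψ = 0.102, x_1 = 0.155, y_1 = 0.540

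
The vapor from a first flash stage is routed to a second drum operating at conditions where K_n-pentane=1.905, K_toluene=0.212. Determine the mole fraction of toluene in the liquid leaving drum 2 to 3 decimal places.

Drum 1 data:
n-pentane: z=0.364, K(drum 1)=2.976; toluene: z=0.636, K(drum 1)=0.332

Drum 1:
Binary case is linear: z₁(K₁−1)(1+ψ₁(K₂−1)) + z₂(K₂−1)(1+ψ₁(K₁−1)) = 0
⇒ ψ₁ = [z₁(K₁−1)+z₂(K₂−1)] / [−(K₁−1)(K₂−1)] = 0.2944/1.3200 = 0.223
Drum-1 compositions:
  n-pentane: x = 0.253, y = 0.752
  toluene: x = 0.747, y = 0.248
Drum-2 feed = drum-1 vapor: z₂ = (0.7519, 0.2481).
Drum 2:
Material balance + equilibrium reduce to Σ zᵢ(Kᵢ−1)/(1+ψ₂(Kᵢ−1)) = 0.
Feasibility: ΣzᵢKᵢ = 1.485, Σzᵢ/Kᵢ = 1.565 — both > 1, two phases present.
Iterate (Newton) starting at ψ₂ = 0.69:
  ψ₂ = 0.690: g = -0.0096, g' = -0.973 → ψ₂ = 0.680
Converged at ψ₂ = 0.680.
  n-pentane: x = 0.465, y = 0.887
  toluene: x = 0.535, y = 0.113

x_toluene (drum 2) = 0.535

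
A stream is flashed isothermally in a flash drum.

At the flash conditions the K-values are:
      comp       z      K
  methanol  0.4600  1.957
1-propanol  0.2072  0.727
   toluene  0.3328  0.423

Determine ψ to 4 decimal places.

ψ = 0.4122

Iterate (Newton) starting at ψ = 0.3:
  ψ = 0.3000: g = 0.04819, g' = -0.4347 → ψ = 0.4109
  ψ = 0.4109: g = 0.00057, g' = -0.4270 → ψ = 0.4122
Converged at ψ = 0.4122.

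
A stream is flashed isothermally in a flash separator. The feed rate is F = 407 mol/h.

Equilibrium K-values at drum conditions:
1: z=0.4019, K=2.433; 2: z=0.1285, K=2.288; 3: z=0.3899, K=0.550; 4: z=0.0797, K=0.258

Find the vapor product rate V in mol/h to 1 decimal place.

Rachford–Rice: g(ψ) = Σ zᵢ(Kᵢ−1)/(1+ψ(Kᵢ−1)) = 0.
g(0) = ΣzᵢKᵢ − 1 = 0.5068 and g(1) = 1 − Σzᵢ/Kᵢ = -0.2392, so a root lies in (0, 1).
Newton iteration, ψ⁰ = 0.33:
  ψ = 0.3300: g = 0.22279, g' = -0.6712 → ψ = 0.6619
  ψ = 0.6619: g = 0.01881, g' = -0.6091 → ψ = 0.6928
  ψ = 0.6928: g = -0.00016, g' = -0.6199 → ψ = 0.6925
Converged at ψ = 0.6925.
Then V = ψ·F = 0.6925·407 = 281.9 mol/h and L = F − V = 125.1 mol/h.

V = 281.9 mol/h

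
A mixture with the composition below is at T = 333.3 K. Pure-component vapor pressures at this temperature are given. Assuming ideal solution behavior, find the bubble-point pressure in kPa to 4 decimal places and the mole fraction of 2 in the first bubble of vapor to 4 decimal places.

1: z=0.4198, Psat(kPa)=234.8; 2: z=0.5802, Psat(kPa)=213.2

Pbub = 222.2677 kPa, y_2 = 0.5565

At the bubble point ψ → 0, so ΣzᵢKᵢ = 1 with Kᵢ = Pᵢˢᵃᵗ/P ⇒ P = ΣzᵢPᵢˢᵃᵗ.
P = 0.4198·234.8 + 0.5802·213.2 = 222.2677 kPa
yᵢ = zᵢPᵢˢᵃᵗ/P ⇒ y_2 = 0.5802·213.2/222.2677 = 0.5565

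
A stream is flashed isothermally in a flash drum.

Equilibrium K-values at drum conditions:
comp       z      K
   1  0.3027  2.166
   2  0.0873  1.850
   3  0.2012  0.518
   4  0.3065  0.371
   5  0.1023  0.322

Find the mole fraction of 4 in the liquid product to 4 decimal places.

x_4 = 0.3279

Rachford–Rice: g(β) = Σ zᵢ(Kᵢ−1)/(1+β(Kᵢ−1)) = 0.
g(0) = ΣzᵢKᵢ − 1 = 0.0680 and g(1) = 1 − Σzᵢ/Kᵢ = -0.7192, so a root lies in (0, 1).
Iterate (Newton) starting at β = 0.5:
  β = 0.5000: g = -0.23890, g' = -0.6421 → β = 0.1279
  β = 0.1279: g = -0.01490, g' = -0.6158 → β = 0.1037
  β = 0.1037: g = 0.00012, g' = -0.6258 → β = 0.1039
Converged at β = 0.1039.
Compositions from xᵢ = zᵢ/(1+β(Kᵢ−1)), yᵢ = Kᵢxᵢ:
  1: x = 0.2700, y = 0.5848
  2: x = 0.0802, y = 0.1484
  3: x = 0.2118, y = 0.1097
  4: x = 0.3279, y = 0.1217
  5: x = 0.1101, y = 0.0354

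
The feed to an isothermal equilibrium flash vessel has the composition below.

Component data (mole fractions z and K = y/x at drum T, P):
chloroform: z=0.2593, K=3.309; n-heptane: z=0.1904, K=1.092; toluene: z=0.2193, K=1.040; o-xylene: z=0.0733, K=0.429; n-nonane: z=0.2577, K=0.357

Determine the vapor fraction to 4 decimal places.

Iterate (Newton) starting at ψ = 0.39:
  ψ = 0.3900: g = 0.06557, g' = -0.6139 → ψ = 0.4968
  ψ = 0.4968: g = 0.00229, g' = -0.5783 → ψ = 0.5008
Converged at ψ = 0.5008.

ψ = 0.5008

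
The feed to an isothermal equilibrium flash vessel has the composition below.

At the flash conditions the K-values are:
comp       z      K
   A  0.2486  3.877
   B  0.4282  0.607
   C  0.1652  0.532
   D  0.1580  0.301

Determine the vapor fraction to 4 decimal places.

ψ = 0.2586

Newton–Raphson from ψ = 0.5:
  ψ = 0.5000: g = -0.18684, g' = -0.6926 → ψ = 0.2302
  ψ = 0.2302: g = 0.02695, g' = -0.9797 → ψ = 0.2577
  ψ = 0.2577: g = 0.00082, g' = -0.9220 → ψ = 0.2586
Converged at ψ = 0.2586.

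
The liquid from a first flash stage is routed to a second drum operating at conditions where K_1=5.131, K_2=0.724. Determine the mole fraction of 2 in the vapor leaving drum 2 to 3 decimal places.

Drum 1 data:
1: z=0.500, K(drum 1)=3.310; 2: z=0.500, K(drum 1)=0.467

Drum 1:
Material balance + equilibrium reduce to Σ zᵢ(Kᵢ−1)/(1+ψ₁(Kᵢ−1)) = 0.
Feasibility: ΣzᵢKᵢ = 1.889, Σzᵢ/Kᵢ = 1.222 — both > 1, two phases present.
Binary case is linear: z₁(K₁−1)(1+ψ₁(K₂−1)) + z₂(K₂−1)(1+ψ₁(K₁−1)) = 0
⇒ ψ₁ = [z₁(K₁−1)+z₂(K₂−1)] / [−(K₁−1)(K₂−1)] = 0.8885/1.2312 = 0.722
Drum-1 compositions:
  1: x = 0.187, y = 0.621
  2: x = 0.813, y = 0.379
Drum-2 feed = drum-1 liquid: z₂ = (0.1875, 0.8125).
Drum 2:
Let ψ₂ = V/F and solve Σ zᵢ(Kᵢ−1)/(1+ψ₂(Kᵢ−1)) = 0.
Feasibility: ΣzᵢKᵢ = 1.550, Σzᵢ/Kᵢ = 1.159 — both > 1, two phases present.
Newton–Raphson from ψ₂ = 0.66:
  ψ₂ = 0.660: g = -0.0664, g' = -0.323 → ψ₂ = 0.454
  ψ₂ = 0.454: g = 0.0127, g' = -0.467 → ψ₂ = 0.482
  ψ₂ = 0.482: g = 0.0004, g' = -0.440 → ψ₂ = 0.483
Converged at ψ₂ = 0.483.
  1: x = 0.063, y = 0.321
  2: x = 0.937, y = 0.679

y_2 (drum 2) = 0.679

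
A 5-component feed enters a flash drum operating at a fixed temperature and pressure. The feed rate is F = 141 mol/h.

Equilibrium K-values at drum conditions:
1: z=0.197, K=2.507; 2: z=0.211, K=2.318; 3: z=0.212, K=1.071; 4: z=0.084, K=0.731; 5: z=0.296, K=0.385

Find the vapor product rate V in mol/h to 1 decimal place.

V = 87.3 mol/h

Newton–Raphson from V/F = 0.5:
  V/F = 0.500: g = 0.0625, g' = -0.521 → V/F = 0.620
  V/F = 0.620: g = -0.0004, g' = -0.533 → V/F = 0.619
Converged at V/F = 0.619.
Then V = V/F·F = 0.6192·141 = 87.3 mol/h and L = F − V = 53.7 mol/h.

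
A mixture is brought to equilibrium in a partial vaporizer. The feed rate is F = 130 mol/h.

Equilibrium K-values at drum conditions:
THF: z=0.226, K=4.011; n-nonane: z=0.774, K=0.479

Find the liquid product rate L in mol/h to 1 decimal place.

L = 107.0 mol/h

Rachford–Rice: g(V/F) = Σ zᵢ(Kᵢ−1)/(1+V/F(Kᵢ−1)) = 0.
g(0) = ΣzᵢKᵢ − 1 = 0.277 and g(1) = 1 − Σzᵢ/Kᵢ = -0.672, so a root lies in (0, 1).
Binary case is linear: z₁(K₁−1)(1+V/F(K₂−1)) + z₂(K₂−1)(1+V/F(K₁−1)) = 0
⇒ V/F = [z₁(K₁−1)+z₂(K₂−1)] / [−(K₁−1)(K₂−1)] = 0.2772/1.5687 = 0.177
Then V = V/F·F = 0.1767·130 = 23.0 mol/h and L = F − V = 107.0 mol/h.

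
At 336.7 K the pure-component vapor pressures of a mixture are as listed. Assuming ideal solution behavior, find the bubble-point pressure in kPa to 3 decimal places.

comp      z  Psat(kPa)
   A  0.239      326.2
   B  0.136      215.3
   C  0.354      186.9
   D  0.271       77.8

At the bubble point ψ → 0, so ΣzᵢKᵢ = 1 with Kᵢ = Pᵢˢᵃᵗ/P ⇒ P = ΣzᵢPᵢˢᵃᵗ.
P = 0.239·326.2 + 0.136·215.3 + 0.354·186.9 + 0.271·77.8 = 194.489 kPa

Pbub = 194.489 kPa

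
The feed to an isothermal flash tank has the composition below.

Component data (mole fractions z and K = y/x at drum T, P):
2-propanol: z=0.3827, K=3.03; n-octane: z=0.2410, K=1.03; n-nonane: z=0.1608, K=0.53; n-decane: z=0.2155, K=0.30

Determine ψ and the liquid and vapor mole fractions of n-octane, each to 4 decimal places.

Let ψ = V/F and solve Σ zᵢ(Kᵢ−1)/(1+ψ(Kᵢ−1)) = 0.
g(0) = ΣzᵢKᵢ − 1 = 0.5577 and g(1) = 1 − Σzᵢ/Kᵢ = -0.3820, so a root lies in (0, 1).
Newton iteration, ψ⁰ = 0.5:
  ψ = 0.5000: g = 0.06180, g' = -0.6993 → ψ = 0.5884
  ψ = 0.5884: g = 0.00018, g' = -0.7009 → ψ = 0.5886
Converged at ψ = 0.5886.
Compositions from xᵢ = zᵢ/(1+ψ(Kᵢ−1)), yᵢ = Kᵢxᵢ:
  2-propanol: x = 0.1744, y = 0.5283
  n-octane: x = 0.2368, y = 0.2439
  n-nonane: x = 0.2223, y = 0.1178
  n-decane: x = 0.3665, y = 0.1100

ψ = 0.5886, x_n-octane = 0.2368, y_n-octane = 0.2439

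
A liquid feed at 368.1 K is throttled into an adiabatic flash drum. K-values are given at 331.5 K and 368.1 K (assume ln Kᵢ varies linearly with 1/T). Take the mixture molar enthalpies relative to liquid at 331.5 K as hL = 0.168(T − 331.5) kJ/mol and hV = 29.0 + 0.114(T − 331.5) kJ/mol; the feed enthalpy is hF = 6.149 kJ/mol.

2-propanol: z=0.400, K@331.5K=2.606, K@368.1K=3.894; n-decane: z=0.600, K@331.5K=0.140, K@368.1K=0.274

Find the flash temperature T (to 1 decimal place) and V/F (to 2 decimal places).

T = 340.4 K, V/F = 0.16

Adiabatic flash: solve Rachford–Rice at each trial T, then check hF = ψ·hV(T) + (1−ψ)·hL(T).
  T = 331.5 K: K = (2.606, 0.140), RR gives ψ = 0.092, H_out = 2.654 kJ/mol
  T = 368.1 K: K = (3.894, 0.274), RR gives ψ = 0.344, H_out = 15.435 kJ/mol
  T = 349.8 K: K = (3.219, 0.199), RR gives ψ = 0.229, H_out = 9.495 kJ/mol
  T = 340.6 K: K = (2.903, 0.168), RR gives ψ = 0.165, H_out = 6.241 kJ/mol
  T = 336.1 K: K = (2.754, 0.154), RR gives ψ = 0.131, H_out = 4.525 kJ/mol
  T = 338.4 K: K = (2.830, 0.161), RR gives ψ = 0.149, H_out = 5.415 kJ/mol
Linear interpolation between T = 338.4 (H_out = 5.415) and T = 340.6 (H_out = 6.241) on hF = 6.149 gives T ≈ 340.4 K, at which ψ = 0.16.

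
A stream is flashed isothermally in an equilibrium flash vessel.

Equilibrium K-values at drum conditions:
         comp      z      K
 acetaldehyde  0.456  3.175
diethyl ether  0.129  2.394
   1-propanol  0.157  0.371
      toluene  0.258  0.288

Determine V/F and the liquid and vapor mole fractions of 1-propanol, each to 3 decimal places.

Rachford–Rice: g(V/F) = Σ zᵢ(Kᵢ−1)/(1+V/F(Kᵢ−1)) = 0.
Check two-phase: ΣzᵢKᵢ = 1.889 > 1 and Σzᵢ/Kᵢ = 1.517 > 1, so g(0) = 0.889 > 0 and g(1) = -0.517 < 0.
Newton iteration, V/F⁰ = 0.5:
  V/F = 0.500: g = 0.1518, g' = -1.030 → V/F = 0.647
  V/F = 0.647: g = -0.0010, g' = -1.068 → V/F = 0.646
Converged at V/F = 0.646.
Compositions from xᵢ = zᵢ/(1+V/F(Kᵢ−1)), yᵢ = Kᵢxᵢ:
  acetaldehyde: x = 0.190, y = 0.602
  diethyl ether: x = 0.068, y = 0.162
  1-propanol: x = 0.265, y = 0.098
  toluene: x = 0.478, y = 0.138

V/F = 0.646, x_1-propanol = 0.265, y_1-propanol = 0.098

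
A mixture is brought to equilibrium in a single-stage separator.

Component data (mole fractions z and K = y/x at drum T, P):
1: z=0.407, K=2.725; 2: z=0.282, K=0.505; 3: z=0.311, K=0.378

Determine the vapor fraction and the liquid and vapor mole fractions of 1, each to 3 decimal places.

Let ψ = V/F and solve Σ zᵢ(Kᵢ−1)/(1+ψ(Kᵢ−1)) = 0.
g(0) = ΣzᵢKᵢ − 1 = 0.369 and g(1) = 1 − Σzᵢ/Kᵢ = -0.531, so a root lies in (0, 1).
Iterate (Newton) starting at ψ = 0.51:
  ψ = 0.510: g = -0.0966, g' = -0.724 → ψ = 0.377
  ψ = 0.377: g = 0.0013, g' = -0.755 → ψ = 0.378
Converged at ψ = 0.378.
Compositions from xᵢ = zᵢ/(1+ψ(Kᵢ−1)), yᵢ = Kᵢxᵢ:
  1: x = 0.246, y = 0.671
  2: x = 0.347, y = 0.175
  3: x = 0.407, y = 0.154

ψ = 0.378, x_1 = 0.246, y_1 = 0.671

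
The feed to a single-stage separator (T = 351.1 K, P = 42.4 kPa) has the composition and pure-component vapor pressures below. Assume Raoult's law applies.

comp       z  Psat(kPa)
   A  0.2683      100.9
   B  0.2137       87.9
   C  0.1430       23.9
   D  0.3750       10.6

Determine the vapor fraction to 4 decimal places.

ψ = 0.3008

Raoult's law: Kᵢ = Pᵢˢᵃᵗ/P = Pᵢˢᵃᵗ/42.4.
  K_A = 100.9/42.4 = 2.379717, K_B = 87.9/42.4 = 2.073113, K_C = 23.9/42.4 = 0.563679, K_D = 10.6/42.4 = 0.250000
Rachford–Rice: g(ψ) = Σ zᵢ(Kᵢ−1)/(1+ψ(Kᵢ−1)) = 0.
Check two-phase: ΣzᵢKᵢ = 1.2559 > 1 and Σzᵢ/Kᵢ = 1.9695 > 1, so g(0) = 0.2559 > 0 and g(1) = -0.9695 < 0.
Iterate (Newton) starting at ψ = 0.5:
  ψ = 0.5000: g = -0.16150, g' = -0.8676 → ψ = 0.3139
  ψ = 0.3139: g = -0.01027, g' = -0.7838 → ψ = 0.3008
Converged at ψ = 0.3008.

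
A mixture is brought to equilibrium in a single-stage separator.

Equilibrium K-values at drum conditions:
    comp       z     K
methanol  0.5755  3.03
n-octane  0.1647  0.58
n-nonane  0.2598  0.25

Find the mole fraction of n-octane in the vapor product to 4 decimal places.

Material balance + equilibrium reduce to Σ zᵢ(Kᵢ−1)/(1+V/F(Kᵢ−1)) = 0.
Check two-phase: ΣzᵢKᵢ = 1.9042 > 1 and Σzᵢ/Kᵢ = 1.5131 > 1, so g(0) = 0.9042 > 0 and g(1) = -0.5131 < 0.
Iterate (Newton) starting at V/F = 0.5:
  V/F = 0.5000: g = 0.18046, g' = -1.0048 → V/F = 0.6796
  V/F = 0.6796: g = -0.00327, g' = -1.0836 → V/F = 0.6766
Converged at V/F = 0.6766.
Compositions from xᵢ = zᵢ/(1+V/F(Kᵢ−1)), yᵢ = Kᵢxᵢ:
  methanol: x = 0.2425, y = 0.7347
  n-octane: x = 0.2301, y = 0.1334
  n-nonane: x = 0.5274, y = 0.1319

y_n-octane = 0.1334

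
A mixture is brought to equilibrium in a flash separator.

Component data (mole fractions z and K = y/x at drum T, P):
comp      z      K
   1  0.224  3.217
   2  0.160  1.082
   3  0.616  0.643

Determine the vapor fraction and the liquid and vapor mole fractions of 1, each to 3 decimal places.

ψ = 0.448, x_1 = 0.112, y_1 = 0.362

Let ψ = V/F and solve Σ zᵢ(Kᵢ−1)/(1+ψ(Kᵢ−1)) = 0.
Feasibility: ΣzᵢKᵢ = 1.290, Σzᵢ/Kᵢ = 1.176 — both > 1, two phases present.
Iterate (Newton) starting at ψ = 0.33:
  ψ = 0.330: g = 0.0503, g' = -0.469 → ψ = 0.437
  ψ = 0.437: g = 0.0043, g' = -0.395 → ψ = 0.448
Converged at ψ = 0.448.
Compositions from xᵢ = zᵢ/(1+ψ(Kᵢ−1)), yᵢ = Kᵢxᵢ:
  1: x = 0.112, y = 0.362
  2: x = 0.154, y = 0.167
  3: x = 0.733, y = 0.472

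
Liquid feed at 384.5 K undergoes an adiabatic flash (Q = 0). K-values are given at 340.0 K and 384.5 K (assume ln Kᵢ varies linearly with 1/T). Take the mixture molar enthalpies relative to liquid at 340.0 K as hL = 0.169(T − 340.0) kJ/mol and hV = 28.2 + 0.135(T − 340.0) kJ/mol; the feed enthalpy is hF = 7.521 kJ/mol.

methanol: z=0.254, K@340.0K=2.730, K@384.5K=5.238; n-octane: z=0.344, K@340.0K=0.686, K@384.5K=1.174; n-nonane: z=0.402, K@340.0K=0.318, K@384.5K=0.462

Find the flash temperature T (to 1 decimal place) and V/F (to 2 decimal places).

Adiabatic flash: solve Rachford–Rice at each trial T, then check hF = ψ·hV(T) + (1−ψ)·hL(T).
  T = 340.0 K: K = (2.730, 0.686, 0.318), RR gives ψ = 0.062, H_out = 1.762 kJ/mol
  T = 384.5 K: K = (5.238, 1.174, 0.462), RR gives ψ = 0.663, H_out = 25.215 kJ/mol
  T = 362.2 K: K = (3.855, 0.912, 0.388), RR gives ψ = 0.374, H_out = 14.016 kJ/mol
  T = 351.1 K: K = (3.262, 0.794, 0.352), RR gives ψ = 0.227, H_out = 8.195 kJ/mol
  T = 345.6 K: K = (2.991, 0.740, 0.335), RR gives ψ = 0.149, H_out = 5.123 kJ/mol
  T = 348.4 K: K = (3.127, 0.767, 0.344), RR gives ψ = 0.189, H_out = 6.709 kJ/mol
  T = 349.8 K: K = (3.196, 0.781, 0.348), RR gives ψ = 0.209, H_out = 7.485 kJ/mol
Linear interpolation between T = 349.8 (H_out = 7.485) and T = 351.1 (H_out = 8.195) on hF = 7.521 gives T ≈ 349.9 K, at which ψ = 0.21.

T = 349.9 K, V/F = 0.21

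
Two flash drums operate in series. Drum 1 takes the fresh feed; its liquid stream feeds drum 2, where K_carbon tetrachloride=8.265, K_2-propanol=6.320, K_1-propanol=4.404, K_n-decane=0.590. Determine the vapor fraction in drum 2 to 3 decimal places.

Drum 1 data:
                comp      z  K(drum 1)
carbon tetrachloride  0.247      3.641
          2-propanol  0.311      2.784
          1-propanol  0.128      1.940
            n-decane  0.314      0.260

Drum 1:
Material balance + equilibrium reduce to Σ zᵢ(Kᵢ−1)/(1+ψ₁(Kᵢ−1)) = 0.
Check two-phase: ΣzᵢKᵢ = 2.095 > 1 and Σzᵢ/Kᵢ = 1.453 > 1, so g(0) = 1.095 > 0 and g(1) = -0.453 < 0.
Newton–Raphson from ψ₁ = 0.67:
  ψ₁ = 0.670: g = 0.1013, g' = -1.149 → ψ₁ = 0.758
  ψ₁ = 0.758: g = -0.0059, g' = -1.301 → ψ₁ = 0.754
Converged at ψ₁ = 0.754.
Drum-1 compositions:
  carbon tetrachloride: x = 0.083, y = 0.301
  2-propanol: x = 0.133, y = 0.369
  1-propanol: x = 0.075, y = 0.145
  n-decane: x = 0.710, y = 0.185
Drum-2 feed = drum-1 liquid: z₂ = (0.0826, 0.1327, 0.0749, 0.7098).
Drum 2:
Material balance + equilibrium reduce to Σ zᵢ(Kᵢ−1)/(1+ψ₂(Kᵢ−1)) = 0.
Feasibility: ΣzᵢKᵢ = 2.270, Σzᵢ/Kᵢ = 1.251 — both > 1, two phases present.
Newton–Raphson from ψ₂ = 0.5:
  ψ₂ = 0.500: g = 0.0507, g' = -0.791 → ψ₂ = 0.564
  ψ₂ = 0.564: g = 0.0029, g' = -0.706 → ψ₂ = 0.568
Converged at ψ₂ = 0.568.
  carbon tetrachloride: x = 0.016, y = 0.133
  2-propanol: x = 0.033, y = 0.208
  1-propanol: x = 0.026, y = 0.112
  n-decane: x = 0.925, y = 0.546

V/F (drum 2) = 0.568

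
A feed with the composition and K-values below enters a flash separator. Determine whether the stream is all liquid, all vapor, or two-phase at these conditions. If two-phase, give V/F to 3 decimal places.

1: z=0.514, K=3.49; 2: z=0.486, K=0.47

two-phase, V/F = 0.775

ΣzᵢKᵢ = 2.022; Σzᵢ/Kᵢ = 1.181.
Both exceed 1, so a two-phase solution exists.
Rachford–Rice: g(ψ) = Σ zᵢ(Kᵢ−1)/(1+ψ(Kᵢ−1)) = 0.
Newton iteration, ψ⁰ = 0.52:
  ψ = 0.520: g = 0.2021, g' = -0.865 → ψ = 0.754
  ψ = 0.754: g = 0.0161, g' = -0.764 → ψ = 0.775
Converged at ψ = 0.775.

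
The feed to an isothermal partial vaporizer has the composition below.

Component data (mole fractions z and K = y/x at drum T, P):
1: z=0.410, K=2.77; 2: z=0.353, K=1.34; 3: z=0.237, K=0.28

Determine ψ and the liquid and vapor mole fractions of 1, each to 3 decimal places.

ψ = 0.792, x_1 = 0.171, y_1 = 0.473

Iterate (Newton) starting at ψ = 0.37:
  ψ = 0.370: g = 0.3125, g' = -0.730 → ψ = 0.798
  ψ = 0.798: g = -0.0062, g' = -0.926 → ψ = 0.792
Converged at ψ = 0.792.
Compositions from xᵢ = zᵢ/(1+ψ(Kᵢ−1)), yᵢ = Kᵢxᵢ:
  1: x = 0.171, y = 0.473
  2: x = 0.278, y = 0.373
  3: x = 0.551, y = 0.154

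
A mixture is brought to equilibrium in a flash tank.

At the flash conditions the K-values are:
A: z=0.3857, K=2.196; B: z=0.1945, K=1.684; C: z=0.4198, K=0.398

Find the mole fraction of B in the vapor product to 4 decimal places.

Material balance + equilibrium reduce to Σ zᵢ(Kᵢ−1)/(1+ψ(Kᵢ−1)) = 0.
Check two-phase: ΣzᵢKᵢ = 1.3416 > 1 and Σzᵢ/Kᵢ = 1.3459 > 1, so g(0) = 0.3416 > 0 and g(1) = -0.3459 < 0.
Newton iteration, ψ⁰ = 0.5:
  ψ = 0.5000: g = 0.02626, g' = -0.5780 → ψ = 0.5454
  ψ = 0.5454: g = -0.00020, g' = -0.5876 → ψ = 0.5451
Converged at ψ = 0.5451.
Compositions from xᵢ = zᵢ/(1+ψ(Kᵢ−1)), yᵢ = Kᵢxᵢ:
  A: x = 0.2335, y = 0.5127
  B: x = 0.1417, y = 0.2386
  C: x = 0.6248, y = 0.2487

y_B = 0.2386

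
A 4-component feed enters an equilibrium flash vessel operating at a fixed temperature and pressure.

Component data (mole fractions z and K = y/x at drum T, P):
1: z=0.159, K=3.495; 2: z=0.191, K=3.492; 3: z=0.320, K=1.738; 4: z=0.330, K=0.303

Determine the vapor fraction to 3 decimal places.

ψ = 0.725

Newton–Raphson from ψ = 0.5:
  ψ = 0.500: g = 0.2079, g' = -0.902 → ψ = 0.731
  ψ = 0.731: g = -0.0059, g' = -1.012 → ψ = 0.725
Converged at ψ = 0.725.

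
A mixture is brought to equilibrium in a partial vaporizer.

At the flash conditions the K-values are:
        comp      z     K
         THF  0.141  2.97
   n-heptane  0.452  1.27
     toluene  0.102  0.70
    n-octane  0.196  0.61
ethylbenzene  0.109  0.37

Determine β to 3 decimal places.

Rachford–Rice: g(β) = Σ zᵢ(Kᵢ−1)/(1+β(Kᵢ−1)) = 0.
Check two-phase: ΣzᵢKᵢ = 1.224 > 1 and Σzᵢ/Kᵢ = 1.165 > 1, so g(0) = 0.224 > 0 and g(1) = -0.165 < 0.
Newton–Raphson from β = 0.5:
  β = 0.500: g = 0.0163, g' = -0.315 → β = 0.552
Converged at β = 0.552.

β = 0.552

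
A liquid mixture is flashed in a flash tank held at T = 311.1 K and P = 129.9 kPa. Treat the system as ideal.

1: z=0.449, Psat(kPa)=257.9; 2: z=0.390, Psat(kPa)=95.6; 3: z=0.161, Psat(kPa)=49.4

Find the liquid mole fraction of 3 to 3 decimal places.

x_3 = 0.254

Raoult's law: Kᵢ = Pᵢˢᵃᵗ/P = Pᵢˢᵃᵗ/129.9.
  K_1 = 257.9/129.9 = 1.98537, K_2 = 95.6/129.9 = 0.73595, K_3 = 49.4/129.9 = 0.38029
Newton–Raphson from ψ = 0.5:
  ψ = 0.500: g = 0.0332, g' = -0.362 → ψ = 0.592
  ψ = 0.592: g = -0.0001, g' = -0.366 → ψ = 0.591
Converged at ψ = 0.591.
Compositions from xᵢ = zᵢ/(1+ψ(Kᵢ−1)), yᵢ = Kᵢxᵢ:
  1: x = 0.284, y = 0.563
  2: x = 0.462, y = 0.340
  3: x = 0.254, y = 0.097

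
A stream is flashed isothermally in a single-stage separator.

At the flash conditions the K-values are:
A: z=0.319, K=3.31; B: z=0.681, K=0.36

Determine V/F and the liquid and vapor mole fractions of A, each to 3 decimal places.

Binary case is linear: z₁(K₁−1)(1+V/F(K₂−1)) + z₂(K₂−1)(1+V/F(K₁−1)) = 0
⇒ V/F = [z₁(K₁−1)+z₂(K₂−1)] / [−(K₁−1)(K₂−1)] = 0.3010/1.4784 = 0.204
Compositions from xᵢ = zᵢ/(1+V/F(Kᵢ−1)), yᵢ = Kᵢxᵢ:
  A: x = 0.217, y = 0.718
  B: x = 0.783, y = 0.282

V/F = 0.204, x_A = 0.217, y_A = 0.718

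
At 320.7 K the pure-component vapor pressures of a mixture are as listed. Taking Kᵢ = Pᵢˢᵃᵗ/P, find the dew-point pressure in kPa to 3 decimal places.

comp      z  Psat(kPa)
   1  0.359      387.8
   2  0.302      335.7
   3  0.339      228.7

At the dew point ψ → 1, so Σzᵢ/Kᵢ = 1 with Kᵢ = Pᵢˢᵃᵗ/P ⇒ 1/P = Σzᵢ/Pᵢˢᵃᵗ.
1/P = 0.359/387.8 + 0.302/335.7 + 0.339/228.7 = 0.003308 ⇒ P = 302.330 kPa

Pdew = 302.330 kPa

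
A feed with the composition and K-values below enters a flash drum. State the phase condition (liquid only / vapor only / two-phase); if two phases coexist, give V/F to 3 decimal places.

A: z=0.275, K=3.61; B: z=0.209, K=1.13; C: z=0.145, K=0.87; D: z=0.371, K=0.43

ΣzᵢKᵢ = 1.515; Σzᵢ/Kᵢ = 1.291.
Both exceed 1, so a two-phase solution exists.
Material balance + equilibrium reduce to Σ zᵢ(Kᵢ−1)/(1+ψ(Kᵢ−1)) = 0.
Newton iteration, ψ⁰ = 0.5:
  ψ = 0.500: g = 0.0210, g' = -0.594 → ψ = 0.535
  ψ = 0.535: g = 0.0002, g' = -0.582 → ψ = 0.536
Converged at ψ = 0.536.

two-phase, V/F = 0.536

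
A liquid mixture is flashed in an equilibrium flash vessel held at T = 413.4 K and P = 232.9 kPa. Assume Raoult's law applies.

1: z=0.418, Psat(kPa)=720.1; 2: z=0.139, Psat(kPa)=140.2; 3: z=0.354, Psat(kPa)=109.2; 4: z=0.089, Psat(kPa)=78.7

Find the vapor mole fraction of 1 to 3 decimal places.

y_1 = 0.620

Raoult's law: Kᵢ = Pᵢˢᵃᵗ/P = Pᵢˢᵃᵗ/232.9.
  K_1 = 720.1/232.9 = 3.09188, K_2 = 140.2/232.9 = 0.60198, K_3 = 109.2/232.9 = 0.46887, K_4 = 78.7/232.9 = 0.33791
Newton–Raphson from V/F = 0.51:
  V/F = 0.510: g = 0.0068, g' = -0.740 → V/F = 0.519
Converged at V/F = 0.519.
Compositions from xᵢ = zᵢ/(1+V/F(Kᵢ−1)), yᵢ = Kᵢxᵢ:
  1: x = 0.200, y = 0.620
  2: x = 0.175, y = 0.105
  3: x = 0.489, y = 0.229
  4: x = 0.136, y = 0.046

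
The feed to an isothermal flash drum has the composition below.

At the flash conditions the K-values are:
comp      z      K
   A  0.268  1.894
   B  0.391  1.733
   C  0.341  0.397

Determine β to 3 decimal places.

β = 0.664

Rachford–Rice: g(β) = Σ zᵢ(Kᵢ−1)/(1+β(Kᵢ−1)) = 0.
Check two-phase: ΣzᵢKᵢ = 1.321 > 1 and Σzᵢ/Kᵢ = 1.226 > 1, so g(0) = 0.321 > 0 and g(1) = -0.226 < 0.
Newton iteration, β⁰ = 0.5:
  β = 0.500: g = 0.0809, g' = -0.469 → β = 0.673
  β = 0.673: g = -0.0043, g' = -0.529 → β = 0.664
Converged at β = 0.664.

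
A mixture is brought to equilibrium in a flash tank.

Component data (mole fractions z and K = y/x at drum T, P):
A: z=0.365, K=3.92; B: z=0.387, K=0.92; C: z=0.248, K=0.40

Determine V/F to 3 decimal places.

V/F = 0.800

Material balance + equilibrium reduce to Σ zᵢ(Kᵢ−1)/(1+V/F(Kᵢ−1)) = 0.
Check two-phase: ΣzᵢKᵢ = 1.886 > 1 and Σzᵢ/Kᵢ = 1.134 > 1, so g(0) = 0.886 > 0 and g(1) = -0.134 < 0.
Iterate (Newton) starting at V/F = 0.5:
  V/F = 0.500: g = 0.1884, g' = -0.699 → V/F = 0.770
  V/F = 0.770: g = 0.0188, g' = -0.606 → V/F = 0.801
  V/F = 0.801: g = -0.0001, g' = -0.613 → V/F = 0.800
Converged at V/F = 0.800.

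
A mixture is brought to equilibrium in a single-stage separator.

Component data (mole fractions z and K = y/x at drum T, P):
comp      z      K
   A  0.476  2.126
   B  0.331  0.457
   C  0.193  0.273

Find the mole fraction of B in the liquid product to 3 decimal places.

Newton–Raphson from β = 0.5:
  β = 0.500: g = -0.1242, g' = -0.683 → β = 0.318
  β = 0.318: g = -0.0051, g' = -0.642 → β = 0.310
Converged at β = 0.310.
Compositions from xᵢ = zᵢ/(1+β(Kᵢ−1)), yᵢ = Kᵢxᵢ:
  A: x = 0.353, y = 0.750
  B: x = 0.398, y = 0.182
  C: x = 0.249, y = 0.068

x_B = 0.398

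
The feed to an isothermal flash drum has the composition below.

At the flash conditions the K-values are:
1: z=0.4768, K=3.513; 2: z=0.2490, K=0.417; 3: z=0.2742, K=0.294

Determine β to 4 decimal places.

Material balance + equilibrium reduce to Σ zᵢ(Kᵢ−1)/(1+β(Kᵢ−1)) = 0.
g(0) = ΣzᵢKᵢ − 1 = 0.8594 and g(1) = 1 − Σzᵢ/Kᵢ = -0.6655, so a root lies in (0, 1).
Newton iteration, β⁰ = 0.5:
  β = 0.5000: g = 0.02690, g' = -1.0864 → β = 0.5248
Converged at β = 0.5248.

β = 0.5248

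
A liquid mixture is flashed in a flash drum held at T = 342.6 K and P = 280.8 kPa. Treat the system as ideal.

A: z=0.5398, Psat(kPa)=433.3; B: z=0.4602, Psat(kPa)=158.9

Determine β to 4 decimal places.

β = 0.3961

Raoult's law: Kᵢ = Pᵢˢᵃᵗ/P = Pᵢˢᵃᵗ/280.8.
  K_A = 433.3/280.8 = 1.543091, K_B = 158.9/280.8 = 0.565883
Material balance + equilibrium reduce to Σ zᵢ(Kᵢ−1)/(1+β(Kᵢ−1)) = 0.
Check two-phase: ΣzᵢKᵢ = 1.0934 > 1 and Σzᵢ/Kᵢ = 1.1631 > 1, so g(0) = 0.0934 > 0 and g(1) = -0.1631 < 0.
Iterate (Newton) starting at β = 0.3:
  β = 0.3000: g = 0.02239, g' = -0.2324 → β = 0.3964
  β = 0.3964: g = -0.00007, g' = -0.2343 → β = 0.3961
Converged at β = 0.3961.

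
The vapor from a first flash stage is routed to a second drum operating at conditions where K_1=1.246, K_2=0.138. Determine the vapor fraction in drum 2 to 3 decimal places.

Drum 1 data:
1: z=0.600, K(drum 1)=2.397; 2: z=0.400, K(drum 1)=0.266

V/F (drum 2) = 0.249

Drum 1:
Material balance + equilibrium reduce to Σ zᵢ(Kᵢ−1)/(1+ψ₁(Kᵢ−1)) = 0.
g(0) = ΣzᵢKᵢ − 1 = 0.545 and g(1) = 1 − Σzᵢ/Kᵢ = -0.754, so a root lies in (0, 1).
Binary case is linear: z₁(K₁−1)(1+ψ₁(K₂−1)) + z₂(K₂−1)(1+ψ₁(K₁−1)) = 0
⇒ ψ₁ = [z₁(K₁−1)+z₂(K₂−1)] / [−(K₁−1)(K₂−1)] = 0.5446/1.0254 = 0.531
Drum-1 compositions:
  1: x = 0.344, y = 0.826
  2: x = 0.656, y = 0.174
Drum-2 feed = drum-1 vapor: z₂ = (0.8256, 0.1744).
Drum 2:
Material balance + equilibrium reduce to Σ zᵢ(Kᵢ−1)/(1+ψ₂(Kᵢ−1)) = 0.
Check two-phase: ΣzᵢKᵢ = 1.053 > 1 and Σzᵢ/Kᵢ = 1.926 > 1, so g(0) = 0.053 > 0 and g(1) = -0.926 < 0.
Newton iteration, ψ₂⁰ = 0.5:
  ψ₂ = 0.500: g = -0.0833, g' = -0.440 → ψ₂ = 0.311
  ψ₂ = 0.311: g = -0.0166, g' = -0.285 → ψ₂ = 0.252
  ψ₂ = 0.252: g = -0.0009, g' = -0.256 → ψ₂ = 0.249
Converged at ψ₂ = 0.249.
  1: x = 0.778, y = 0.969
  2: x = 0.222, y = 0.031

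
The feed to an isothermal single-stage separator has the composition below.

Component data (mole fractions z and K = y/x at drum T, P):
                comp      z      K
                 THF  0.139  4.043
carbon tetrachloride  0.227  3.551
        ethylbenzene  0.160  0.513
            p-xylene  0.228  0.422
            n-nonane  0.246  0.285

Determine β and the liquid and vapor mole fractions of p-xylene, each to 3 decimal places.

β = 0.365, x_p-xylene = 0.289, y_p-xylene = 0.122

Material balance + equilibrium reduce to Σ zᵢ(Kᵢ−1)/(1+β(Kᵢ−1)) = 0.
Feasibility: ΣzᵢKᵢ = 1.616, Σzᵢ/Kᵢ = 1.814 — both > 1, two phases present.
Iterate (Newton) starting at β = 0.67:
  β = 0.670: g = -0.3154, g' = -1.091 → β = 0.381
  β = 0.381: g = -0.0166, g' = -1.076 → β = 0.365
Converged at β = 0.365.
Compositions from xᵢ = zᵢ/(1+β(Kᵢ−1)), yᵢ = Kᵢxᵢ:
  THF: x = 0.066, y = 0.266
  carbon tetrachloride: x = 0.117, y = 0.417
  ethylbenzene: x = 0.195, y = 0.100
  p-xylene: x = 0.289, y = 0.122
  n-nonane: x = 0.333, y = 0.095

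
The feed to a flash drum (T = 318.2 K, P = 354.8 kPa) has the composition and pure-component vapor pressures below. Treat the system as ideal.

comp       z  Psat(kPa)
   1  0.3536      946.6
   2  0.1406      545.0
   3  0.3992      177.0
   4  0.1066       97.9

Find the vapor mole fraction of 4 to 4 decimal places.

Raoult's law: Kᵢ = Pᵢˢᵃᵗ/P = Pᵢˢᵃᵗ/354.8.
  K_1 = 946.6/354.8 = 2.667982, K_2 = 545.0/354.8 = 1.536077, K_3 = 177.0/354.8 = 0.498873, K_4 = 97.9/354.8 = 0.275930
Material balance + equilibrium reduce to Σ zᵢ(Kᵢ−1)/(1+V/F(Kᵢ−1)) = 0.
Check two-phase: ΣzᵢKᵢ = 1.3879 > 1 and Σzᵢ/Kᵢ = 1.4106 > 1, so g(0) = 0.3879 > 0 and g(1) = -0.4106 < 0.
Newton–Raphson from V/F = 0.5:
  V/F = 0.5000: g = -0.00689, g' = -0.6334 → V/F = 0.4891
Converged at V/F = 0.4891.
Compositions from xᵢ = zᵢ/(1+V/F(Kᵢ−1)), yᵢ = Kᵢxᵢ:
  1: x = 0.1947, y = 0.5195
  2: x = 0.1114, y = 0.1711
  3: x = 0.5288, y = 0.2638
  4: x = 0.1651, y = 0.0455

y_4 = 0.0455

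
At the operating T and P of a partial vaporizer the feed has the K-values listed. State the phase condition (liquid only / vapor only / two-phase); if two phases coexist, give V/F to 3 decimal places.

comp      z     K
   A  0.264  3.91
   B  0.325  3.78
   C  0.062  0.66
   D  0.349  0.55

vapor only

ΣzᵢKᵢ = 2.494; Σzᵢ/Kᵢ = 0.882.
Since Σzᵢ/Kᵢ < 1 the mixture is above its dew point — single vapor phase.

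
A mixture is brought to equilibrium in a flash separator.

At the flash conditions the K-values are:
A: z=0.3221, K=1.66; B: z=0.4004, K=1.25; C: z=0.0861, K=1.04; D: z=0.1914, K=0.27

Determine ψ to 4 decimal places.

ψ = 0.5855

Let ψ = V/F and solve Σ zᵢ(Kᵢ−1)/(1+ψ(Kᵢ−1)) = 0.
Check two-phase: ΣzᵢKᵢ = 1.1764 > 1 and Σzᵢ/Kᵢ = 1.3060 > 1, so g(0) = 0.1764 > 0 and g(1) = -0.3060 < 0.
Iterate (Newton) starting at ψ = 0.5:
  ψ = 0.5000: g = 0.03216, g' = -0.3522 → ψ = 0.5913
  ψ = 0.5913: g = -0.00236, g' = -0.4075 → ψ = 0.5855
Converged at ψ = 0.5855.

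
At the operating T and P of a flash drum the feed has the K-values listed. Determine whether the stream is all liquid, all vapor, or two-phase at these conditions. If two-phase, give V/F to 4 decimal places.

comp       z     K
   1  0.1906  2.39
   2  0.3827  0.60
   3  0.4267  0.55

all liquid

ΣzᵢKᵢ = 0.9198; Σzᵢ/Kᵢ = 1.4934.
Since ΣzᵢKᵢ < 1 the mixture is below its bubble point — single liquid phase.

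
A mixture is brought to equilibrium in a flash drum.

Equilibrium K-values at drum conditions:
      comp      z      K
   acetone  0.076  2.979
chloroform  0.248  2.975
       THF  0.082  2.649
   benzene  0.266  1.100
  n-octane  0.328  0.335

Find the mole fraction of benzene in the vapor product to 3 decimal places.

Rachford–Rice: g(β) = Σ zᵢ(Kᵢ−1)/(1+β(Kᵢ−1)) = 0.
Check two-phase: ΣzᵢKᵢ = 1.584 > 1 and Σzᵢ/Kᵢ = 1.361 > 1, so g(0) = 0.584 > 0 and g(1) = -0.361 < 0.
Newton–Raphson from β = 0.34:
  β = 0.340: g = 0.2135, g' = -0.789 → β = 0.611
  β = 0.611: g = 0.0153, g' = -0.729 → β = 0.632
Converged at β = 0.632.
Compositions from xᵢ = zᵢ/(1+β(Kᵢ−1)), yᵢ = Kᵢxᵢ:
  acetone: x = 0.034, y = 0.101
  chloroform: x = 0.110, y = 0.328
  THF: x = 0.040, y = 0.106
  benzene: x = 0.250, y = 0.275
  n-octane: x = 0.565, y = 0.189

y_benzene = 0.275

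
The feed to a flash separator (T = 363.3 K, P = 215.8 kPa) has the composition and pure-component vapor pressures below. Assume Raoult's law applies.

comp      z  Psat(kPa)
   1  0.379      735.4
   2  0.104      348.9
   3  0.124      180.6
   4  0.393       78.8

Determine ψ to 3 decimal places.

Raoult's law: Kᵢ = Pᵢˢᵃᵗ/P = Pᵢˢᵃᵗ/215.8.
  K_1 = 735.4/215.8 = 3.40778, K_2 = 348.9/215.8 = 1.61677, K_3 = 180.6/215.8 = 0.83689, K_4 = 78.8/215.8 = 0.36515
Material balance + equilibrium reduce to Σ zᵢ(Kᵢ−1)/(1+ψ(Kᵢ−1)) = 0.
Feasibility: ΣzᵢKᵢ = 1.707, Σzᵢ/Kᵢ = 1.400 — both > 1, two phases present.
Newton–Raphson from ψ = 0.6:
  ψ = 0.600: g = -0.0053, g' = -0.806 → ψ = 0.593
Converged at ψ = 0.593.

ψ = 0.593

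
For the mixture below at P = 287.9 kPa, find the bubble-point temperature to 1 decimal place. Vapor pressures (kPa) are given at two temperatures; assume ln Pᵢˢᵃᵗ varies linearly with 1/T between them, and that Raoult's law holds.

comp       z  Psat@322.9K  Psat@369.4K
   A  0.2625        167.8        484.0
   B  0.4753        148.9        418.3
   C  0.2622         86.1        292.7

Bubble-point temperature: ΣzᵢPᵢˢᵃᵗ(T) = P. Interpolate ln Pᵢˢᵃᵗ = aᵢ + bᵢ/T.
  T = 322.9 K: ΣzᵢPᵢˢᵃᵗ = 137.40 kPa
  T = 369.4 K: ΣzᵢPᵢˢᵃᵗ = 402.61 kPa
  T = 346.1 K: ΣzᵢPᵢˢᵃᵗ = 243.41 kPa
  T = 357.8 K: ΣzᵢPᵢˢᵃᵗ = 315.93 kPa
  T = 352.0 K: ΣzᵢPᵢˢᵃᵗ = 278.21 kPa
  T = 354.9 K: ΣzᵢPᵢˢᵃᵗ = 296.62 kPa
Interpolating between 352.0 K and 354.9 K gives T ≈ 353.5 K.

T = 353.5 K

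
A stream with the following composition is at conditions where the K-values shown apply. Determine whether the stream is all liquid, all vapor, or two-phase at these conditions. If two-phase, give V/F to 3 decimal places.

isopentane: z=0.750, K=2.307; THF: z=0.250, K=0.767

all vapor

ΣzᵢKᵢ = 1.922; Σzᵢ/Kᵢ = 0.651.
Since Σzᵢ/Kᵢ < 1 the mixture is above its dew point — single vapor phase.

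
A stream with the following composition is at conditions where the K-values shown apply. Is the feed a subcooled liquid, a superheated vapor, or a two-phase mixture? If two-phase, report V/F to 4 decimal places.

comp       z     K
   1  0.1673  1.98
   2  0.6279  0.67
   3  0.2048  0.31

subcooled liquid

ΣzᵢKᵢ = 0.8154; Σzᵢ/Kᵢ = 1.6823.
Since ΣzᵢKᵢ < 1 the mixture is below its bubble point — single liquid phase.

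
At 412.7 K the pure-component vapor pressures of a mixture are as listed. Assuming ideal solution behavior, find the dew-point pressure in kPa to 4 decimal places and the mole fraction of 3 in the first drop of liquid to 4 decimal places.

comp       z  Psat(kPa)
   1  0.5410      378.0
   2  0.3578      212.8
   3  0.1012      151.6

At the dew point ψ → 1, so Σzᵢ/Kᵢ = 1 with Kᵢ = Pᵢˢᵃᵗ/P ⇒ 1/P = Σzᵢ/Pᵢˢᵃᵗ.
1/P = 0.5410/378.0 + 0.3578/212.8 + 0.1012/151.6 = 0.0037802 ⇒ P = 264.5395 kPa
xᵢ = zᵢP/Pᵢˢᵃᵗ ⇒ x_3 = 0.1012·264.5395/151.6 = 0.1766

Pdew = 264.5395 kPa, x_3 = 0.1766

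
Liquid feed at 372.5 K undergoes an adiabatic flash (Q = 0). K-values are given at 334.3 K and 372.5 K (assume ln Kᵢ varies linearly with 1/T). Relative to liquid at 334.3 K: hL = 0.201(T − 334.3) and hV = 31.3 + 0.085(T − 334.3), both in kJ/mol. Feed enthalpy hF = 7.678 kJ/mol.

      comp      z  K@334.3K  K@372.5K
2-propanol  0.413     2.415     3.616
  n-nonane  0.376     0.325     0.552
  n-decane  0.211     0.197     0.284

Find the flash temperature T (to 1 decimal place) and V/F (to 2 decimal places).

Adiabatic flash: solve Rachford–Rice at each trial T, then check hF = ψ·hV(T) + (1−ψ)·hL(T).
  T = 334.3 K: K = (2.415, 0.325, 0.197), RR gives ψ = 0.157, H_out = 4.928 kJ/mol
  T = 372.5 K: K = (3.616, 0.552, 0.284), RR gives ψ = 0.517, H_out = 21.574 kJ/mol
  T = 353.4 K: K = (2.988, 0.430, 0.239), RR gives ψ = 0.347, H_out = 13.938 kJ/mol
  T = 343.9 K: K = (2.695, 0.375, 0.218), RR gives ψ = 0.258, H_out = 9.729 kJ/mol
  T = 339.1 K: K = (2.553, 0.350, 0.207), RR gives ψ = 0.210, H_out = 7.416 kJ/mol
  T = 341.5 K: K = (2.624, 0.362, 0.212), RR gives ψ = 0.235, H_out = 8.591 kJ/mol
Linear interpolation between T = 339.1 (H_out = 7.416) and T = 341.5 (H_out = 8.591) on hF = 7.678 gives T ≈ 339.6 K, at which ψ = 0.22.

T = 339.6 K, V/F = 0.22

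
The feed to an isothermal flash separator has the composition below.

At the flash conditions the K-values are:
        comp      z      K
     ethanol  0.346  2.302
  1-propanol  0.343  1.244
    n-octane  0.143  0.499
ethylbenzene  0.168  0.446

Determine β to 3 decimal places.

β = 0.809

Let β = V/F and solve Σ zᵢ(Kᵢ−1)/(1+β(Kᵢ−1)) = 0.
Feasibility: ΣzᵢKᵢ = 1.369, Σzᵢ/Kᵢ = 1.089 — both > 1, two phases present.
Newton–Raphson from β = 0.65:
  β = 0.650: g = 0.0645, g' = -0.392 → β = 0.815
  β = 0.815: g = -0.0022, g' = -0.426 → β = 0.809
Converged at β = 0.809.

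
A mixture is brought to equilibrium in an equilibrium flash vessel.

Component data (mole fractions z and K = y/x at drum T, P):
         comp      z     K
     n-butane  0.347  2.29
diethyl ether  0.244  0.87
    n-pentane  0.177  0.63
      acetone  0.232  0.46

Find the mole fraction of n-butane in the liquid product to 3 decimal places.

Newton–Raphson from ψ = 0.53:
  ψ = 0.530: g = -0.0252, g' = -0.379 → ψ = 0.464
Converged at ψ = 0.464.
Compositions from xᵢ = zᵢ/(1+ψ(Kᵢ−1)), yᵢ = Kᵢxᵢ:
  n-butane: x = 0.217, y = 0.497
  diethyl ether: x = 0.260, y = 0.226
  n-pentane: x = 0.214, y = 0.135
  acetone: x = 0.310, y = 0.142

x_n-butane = 0.217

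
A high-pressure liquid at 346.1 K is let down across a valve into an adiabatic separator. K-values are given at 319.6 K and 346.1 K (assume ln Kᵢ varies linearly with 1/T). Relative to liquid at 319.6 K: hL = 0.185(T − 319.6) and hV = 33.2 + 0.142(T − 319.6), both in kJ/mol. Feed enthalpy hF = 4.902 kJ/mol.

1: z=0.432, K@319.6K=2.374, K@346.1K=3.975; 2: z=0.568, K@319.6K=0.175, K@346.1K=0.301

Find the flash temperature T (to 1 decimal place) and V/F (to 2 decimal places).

T = 321.3 K, V/F = 0.14

Adiabatic flash: solve Rachford–Rice at each trial T, then check hF = ψ·hV(T) + (1−ψ)·hL(T).
  T = 319.6 K: K = (2.374, 0.175), RR gives ψ = 0.110, H_out = 3.660 kJ/mol
  T = 346.1 K: K = (3.975, 0.301), RR gives ψ = 0.427, H_out = 18.596 kJ/mol
  T = 332.9 K: K = (3.107, 0.232), RR gives ψ = 0.293, H_out = 12.022 kJ/mol
  T = 326.2 K: K = (2.720, 0.202), RR gives ψ = 0.211, H_out = 8.172 kJ/mol
  T = 322.9 K: K = (2.543, 0.188), RR gives ψ = 0.164, H_out = 6.033 kJ/mol
  T = 321.2 K: K = (2.455, 0.181), RR gives ψ = 0.137, H_out = 4.844 kJ/mol
Linear interpolation between T = 321.2 (H_out = 4.844) and T = 322.9 (H_out = 6.033) on hF = 4.902 gives T ≈ 321.3 K, at which ψ = 0.14.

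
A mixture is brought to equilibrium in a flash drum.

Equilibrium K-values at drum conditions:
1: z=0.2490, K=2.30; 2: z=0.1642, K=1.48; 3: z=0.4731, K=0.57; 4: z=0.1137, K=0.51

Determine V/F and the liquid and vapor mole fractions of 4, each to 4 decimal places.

Newton iteration, V/F⁰ = 0.5:
  V/F = 0.5000: g = -0.07320, g' = -0.3690 → V/F = 0.3016
  V/F = 0.3016: g = 0.00224, g' = -0.3991 → V/F = 0.3073
Converged at V/F = 0.3073.
Compositions from xᵢ = zᵢ/(1+V/F(Kᵢ−1)), yᵢ = Kᵢxᵢ:
  1: x = 0.1779, y = 0.4092
  2: x = 0.1431, y = 0.2118
  3: x = 0.5451, y = 0.3107
  4: x = 0.1339, y = 0.0683

V/F = 0.3073, x_4 = 0.1339, y_4 = 0.0683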